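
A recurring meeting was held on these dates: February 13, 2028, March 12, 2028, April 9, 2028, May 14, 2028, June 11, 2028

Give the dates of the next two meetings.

July 9, 2028; August 13, 2028

All dates are Sundays, 28, 28, 35, 28 days apart.
Specifically, the 2nd Sunday of each month.
2nd Sunday of July 2028: July 9, 2028.
August 2028 — 2nd Sunday is August 13, 2028.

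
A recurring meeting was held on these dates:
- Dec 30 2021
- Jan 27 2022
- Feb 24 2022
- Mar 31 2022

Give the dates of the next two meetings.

Every date is a Thursday; gaps 28, 28, 35 days.
Each is the last Thursday of its month (at least one falls on the 29th or later, ruling out '4th Thursday').
Last Thursday of April 2022: Apr 28 2022.
May 2022 ends with Thursday May 26 2022.

Apr 28 2022, May 26 2022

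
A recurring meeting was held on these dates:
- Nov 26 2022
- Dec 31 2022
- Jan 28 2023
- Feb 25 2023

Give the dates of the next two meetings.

Mar 25 2023, Apr 29 2023

These are Saturdays with 35, 28, 28-day gaps.
Each is the final Saturday of its month — Dec 31 2022 is past the 28th, so '4th Saturday' doesn't fit.
March 2023 ends with Saturday Mar 25 2023.
Last Saturday of April 2023: Apr 29 2023.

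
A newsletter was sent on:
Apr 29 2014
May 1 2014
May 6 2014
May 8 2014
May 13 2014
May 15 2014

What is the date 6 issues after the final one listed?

Jun 5 2014

Every event lands on a Tuesday or Thursday (gaps cycle 2, 5, 2, 5, 2).
So the schedule is: every Tuesday and Thursday.
Next Tuesday: May 20 2014.
The following Thursday is May 22 2014.
The following Tuesday is May 27 2014.
The following Thursday is May 29 2014.
The following Tuesday is Jun 3 2014.
The following Thursday is Jun 5 2014.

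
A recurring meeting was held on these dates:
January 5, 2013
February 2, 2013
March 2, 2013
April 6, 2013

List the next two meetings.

May 4, 2013; June 1, 2013

These are Saturdays at 28- or 35-day spacing (28, 28, 35).
The pattern: 1st Saturday of the month.
1st Saturday of May 2013: May 4, 2013.
1st Saturday of June 2013: June 1, 2013.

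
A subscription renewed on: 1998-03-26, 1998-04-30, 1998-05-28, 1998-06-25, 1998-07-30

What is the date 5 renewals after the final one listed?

All Thursdays; the gaps (35, 28, 28, 35) vary with month length.
This is the last Thursday of each month.
August 1998 ends with Thursday 1998-08-27.
Last Thursday of September 1998: 1998-09-24.
Last Thursday of October 1998: 1998-10-29.
Last Thursday of November 1998: 1998-11-26.
Last Thursday of December 1998: 1998-12-31.

1998-12-31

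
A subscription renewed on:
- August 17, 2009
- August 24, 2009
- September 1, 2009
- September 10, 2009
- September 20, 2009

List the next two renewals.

Intervals are 7, 8, 9, 10 days — an arithmetic progression with common difference 1.
Next gap: 11 days. September 20, 2009 + 11 days = October 1, 2009.
Next gap: 12 days. October 1, 2009 + 12 days = October 13, 2009.

October 1, 2009; October 13, 2009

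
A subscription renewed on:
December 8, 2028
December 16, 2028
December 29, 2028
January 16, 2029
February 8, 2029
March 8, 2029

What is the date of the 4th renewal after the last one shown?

The spacing grows by 5 each time: 8, 13, 18, 23, 28 days.
Next gap: 33 days. March 8, 2029 + 33 days = April 10, 2029.
Next gap: 38 days. April 10, 2029 + 38 days = May 18, 2029.
Next gap: 43 days. May 18, 2029 + 43 days = June 30, 2029.
Next gap: 48 days. June 30, 2029 + 48 days = August 17, 2029.

August 17, 2029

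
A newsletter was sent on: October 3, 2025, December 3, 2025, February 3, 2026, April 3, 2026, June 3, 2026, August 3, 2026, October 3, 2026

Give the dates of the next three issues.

December 3, 2026; February 3, 2027; April 3, 2027

Each date is the 3rd; the gaps (61, 62, 59, 61, 61, 61) track the month lengths.
The rule is the 3rd of every 2 months.
December 2026: December 3, 2026.
February 2027: February 3, 2027.
Next: April 2027 → April 3, 2027.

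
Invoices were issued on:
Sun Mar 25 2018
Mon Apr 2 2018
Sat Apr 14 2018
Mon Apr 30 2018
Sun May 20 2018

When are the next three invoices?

Wed Jun 13 2018, Wed Jul 11 2018, Sun Aug 12 2018

Intervals are 8, 12, 16, 20 days — an arithmetic progression with common difference 4.
Next gap: 24 days. Sun May 20 2018 + 24 days = Wed Jun 13 2018.
Next gap: 28 days. Wed Jun 13 2018 + 28 days = Wed Jul 11 2018.
Next gap: 32 days. Wed Jul 11 2018 + 32 days = Sun Aug 12 2018.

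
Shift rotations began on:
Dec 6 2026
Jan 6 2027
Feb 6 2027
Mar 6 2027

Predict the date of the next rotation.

Each date is the 6th; the gaps (31, 31, 28) track the month lengths.
The rule is the 6th of each month.
Next: April 2027 → Apr 6 2027.

Apr 6 2027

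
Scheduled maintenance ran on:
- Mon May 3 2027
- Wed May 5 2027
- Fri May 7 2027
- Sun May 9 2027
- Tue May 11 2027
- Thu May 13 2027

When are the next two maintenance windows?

Sat May 15 2027, Mon May 17 2027

Every event comes 2 days after the last (2, 2, 2, 2, 2).
Thu May 13 2027 + 2 days = Sat May 15 2027.
Sat May 15 2027 + 2 days = Mon May 17 2027.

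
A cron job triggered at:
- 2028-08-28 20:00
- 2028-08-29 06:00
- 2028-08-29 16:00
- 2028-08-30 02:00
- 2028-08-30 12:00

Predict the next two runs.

Spacing: 10, 10, 10, 10 h — constant 10 h.
2028-08-30 12:00 + 10 h = 2028-08-30 22:00.
2028-08-30 22:00 + 10 h = 2028-08-31 08:00.

2028-08-30 22:00, 2028-08-31 08:00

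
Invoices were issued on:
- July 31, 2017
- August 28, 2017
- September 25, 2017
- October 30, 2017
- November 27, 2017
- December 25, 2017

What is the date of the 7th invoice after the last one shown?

Every date is a Monday; gaps 28, 28, 35, 28, 28 days.
Each is the last Monday of its month (at least one falls on the 29th or later, ruling out '4th Monday').
Last Monday of January 2018: January 29, 2018.
Last Monday of February 2018: February 26, 2018.
Last Monday of March 2018: March 26, 2018.
Last Monday of April 2018: April 30, 2018.
May 2018 ends with Monday May 28, 2018.
June 2018 ends with Monday June 25, 2018.
Last Monday of July 2018: July 30, 2018.

July 30, 2018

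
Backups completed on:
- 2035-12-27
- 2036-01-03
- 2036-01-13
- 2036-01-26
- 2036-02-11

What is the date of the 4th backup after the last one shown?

Intervals are 7, 10, 13, 16 days — an arithmetic progression with common difference 3.
Next gap: 19 days. 2036-02-11 + 19 days = 2036-03-01.
Next gap: 22 days. 2036-03-01 + 22 days = 2036-03-23.
Next gap: 25 days. 2036-03-23 + 25 days = 2036-04-17.
Next gap: 28 days. 2036-04-17 + 28 days = 2036-05-15.

2036-05-15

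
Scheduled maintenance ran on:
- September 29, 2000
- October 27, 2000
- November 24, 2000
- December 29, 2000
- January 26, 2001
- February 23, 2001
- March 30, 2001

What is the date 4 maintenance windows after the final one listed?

July 27, 2001

All Fridays; the gaps (28, 28, 35, 28, 28, 35) vary with month length.
This is the last Friday of each month.
April 2001 ends with Friday April 27, 2001.
Last Friday of May 2001: May 25, 2001.
Last Friday of June 2001: June 29, 2001.
Last Friday of July 2001: July 27, 2001.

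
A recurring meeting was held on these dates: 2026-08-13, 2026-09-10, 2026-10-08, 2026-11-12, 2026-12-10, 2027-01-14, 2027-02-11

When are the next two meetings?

Gaps: 28, 28, 35, 28, 35, 28 days — a mix of 28 and 35. Every date is a Thursday.
Each is the 2nd Thursday of its month.
2nd Thursday of March 2027: 2027-03-11.
April 2027 — 2nd Thursday is 2027-04-08.

2027-03-11, 2027-04-08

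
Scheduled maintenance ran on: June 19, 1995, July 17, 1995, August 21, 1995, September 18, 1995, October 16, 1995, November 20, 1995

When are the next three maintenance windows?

December 18, 1995; January 15, 1996; February 19, 1996

Gaps: 28, 35, 28, 28, 35 days — a mix of 28 and 35. Every date is a Monday.
Each is the 3rd Monday of its month.
3rd Monday of December 1995: December 18, 1995.
January 1996 — 3rd Monday is January 15, 1996.
3rd Monday of February 1996: February 19, 1996.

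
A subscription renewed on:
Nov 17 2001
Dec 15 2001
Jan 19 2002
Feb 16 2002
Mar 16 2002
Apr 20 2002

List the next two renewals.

May 18 2002, Jun 15 2002

All dates are Saturdays, 28, 35, 28, 28, 35 days apart.
Specifically, the 3rd Saturday of each month.
3rd Saturday of May 2002: May 18 2002.
3rd Saturday of June 2002: Jun 15 2002.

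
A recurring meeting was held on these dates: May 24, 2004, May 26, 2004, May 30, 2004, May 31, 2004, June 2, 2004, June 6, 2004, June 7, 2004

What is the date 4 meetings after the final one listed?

June 16, 2004

The gap pattern 2, 4, 1, 2, 4, 1 repeats every 3 events.
These are the Mondays, Wednesdays and Sundays of each week.
The following Wednesday is June 9, 2004.
The following Sunday is June 13, 2004.
The following Monday is June 14, 2004.
Next Wednesday: June 16, 2004.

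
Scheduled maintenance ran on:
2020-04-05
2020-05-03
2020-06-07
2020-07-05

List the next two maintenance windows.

2020-08-02, 2020-09-06

All dates are Sundays, 28, 35, 28 days apart.
Specifically, the 1st Sunday of each month.
August 2020 — 1st Sunday is 2020-08-02.
September 2020 — 1st Sunday is 2020-09-06.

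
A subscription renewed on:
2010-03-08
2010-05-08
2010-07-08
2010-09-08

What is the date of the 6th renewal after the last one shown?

Each date is the 8th; the gaps (61, 61, 62) track the month lengths.
The rule is the 8th of every 2 months.
November 2010: 2010-11-08.
Next: January 2011 → 2011-01-08.
March 2011: 2011-03-08.
May 2011: 2011-05-08.
July 2011: 2011-07-08.
September 2011: 2011-09-08.

2011-09-08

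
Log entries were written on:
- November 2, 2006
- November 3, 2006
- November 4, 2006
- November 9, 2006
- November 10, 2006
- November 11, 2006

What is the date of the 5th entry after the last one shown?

November 24, 2006

Every event lands on a Thursday or Friday or Saturday (gaps cycle 1, 1, 5, 1, 1).
So the schedule is: every Thursday, Friday and Saturday.
Next Thursday: November 16, 2006.
Next Friday: November 17, 2006.
The following Saturday is November 18, 2006.
The following Thursday is November 23, 2006.
Next Friday: November 24, 2006.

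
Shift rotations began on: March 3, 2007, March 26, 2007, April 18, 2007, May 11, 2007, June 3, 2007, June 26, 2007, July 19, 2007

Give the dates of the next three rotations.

August 11, 2007; September 3, 2007; September 26, 2007

Gaps between consecutive events: 23, 23, 23, 23, 23, 23 days — a constant 23-day interval.
July 19, 2007 + 23 days = August 11, 2007.
August 11, 2007 + 23 days = September 3, 2007.
September 3, 2007 + 23 days = September 26, 2007.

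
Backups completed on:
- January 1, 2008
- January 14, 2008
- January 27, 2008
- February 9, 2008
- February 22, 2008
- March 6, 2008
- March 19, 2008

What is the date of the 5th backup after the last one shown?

May 23, 2008

Every event comes 13 days after the last (13, 13, 13, 13, 13, 13).
March 19, 2008 + 13 days = April 1, 2008.
April 1, 2008 + 13 days = April 14, 2008.
April 14, 2008 + 13 days = April 27, 2008.
April 27, 2008 + 13 days = May 10, 2008.
May 10, 2008 + 13 days = May 23, 2008.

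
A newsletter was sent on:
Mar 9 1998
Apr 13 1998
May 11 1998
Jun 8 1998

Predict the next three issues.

All dates are Mondays, 35, 28, 28 days apart.
Specifically, the 2nd Monday of each month.
July 1998 — 2nd Monday is Jul 13 1998.
August 1998 — 2nd Monday is Aug 10 1998.
2nd Monday of September 1998: Sep 14 1998.

Jul 13 1998, Aug 10 1998, Sep 14 1998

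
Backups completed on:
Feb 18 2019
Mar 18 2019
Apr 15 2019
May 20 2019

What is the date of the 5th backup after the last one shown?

Gaps: 28, 28, 35 days — a mix of 28 and 35. Every date is a Monday.
Each is the 3rd Monday of its month.
June 2019 — 3rd Monday is Jun 17 2019.
3rd Monday of July 2019: Jul 15 2019.
3rd Monday of August 2019: Aug 19 2019.
September 2019 — 3rd Monday is Sep 16 2019.
3rd Monday of October 2019: Oct 21 2019.

Oct 21 2019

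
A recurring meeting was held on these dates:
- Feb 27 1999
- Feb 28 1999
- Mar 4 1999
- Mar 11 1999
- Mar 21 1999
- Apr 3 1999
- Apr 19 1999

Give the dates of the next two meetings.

May 8 1999, May 30 1999

Gaps: 1, 4, 7, 10, 13, 16 days — each gap is 3 larger than the previous one.
Next gap: 19 days. Apr 19 1999 + 19 days = May 8 1999.
Next gap: 22 days. May 8 1999 + 22 days = May 30 1999.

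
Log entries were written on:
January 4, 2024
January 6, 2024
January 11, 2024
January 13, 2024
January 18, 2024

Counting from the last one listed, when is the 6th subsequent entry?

Gaps: 2, 5, 2, 5 days — not constant, but cyclic with period 2.
The events fall on every Thursday and Saturday.
The following Saturday is January 20, 2024.
The following Thursday is January 25, 2024.
The following Saturday is January 27, 2024.
The following Thursday is February 1, 2024.
The following Saturday is February 3, 2024.
The following Thursday is February 8, 2024.

February 8, 2024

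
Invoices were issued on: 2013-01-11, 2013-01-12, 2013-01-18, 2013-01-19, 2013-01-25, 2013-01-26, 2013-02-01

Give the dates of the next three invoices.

Gaps: 1, 6, 1, 6, 1, 6 days — not constant, but cyclic with period 2.
The events fall on every Friday and Saturday.
Next Saturday: 2013-02-02.
The following Friday is 2013-02-08.
Next Saturday: 2013-02-09.

2013-02-02, 2013-02-08, 2013-02-09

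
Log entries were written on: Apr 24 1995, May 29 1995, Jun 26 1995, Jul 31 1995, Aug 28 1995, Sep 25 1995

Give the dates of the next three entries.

Oct 30 1995, Nov 27 1995, Dec 25 1995

These are Mondays with 35, 28, 35, 28, 28-day gaps.
Each is the final Monday of its month — May 29 1995 is past the 28th, so '4th Monday' doesn't fit.
October 1995 ends with Monday Oct 30 1995.
November 1995 ends with Monday Nov 27 1995.
Last Monday of December 1995: Dec 25 1995.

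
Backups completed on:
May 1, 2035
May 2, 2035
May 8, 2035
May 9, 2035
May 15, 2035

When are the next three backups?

May 16, 2035; May 22, 2035; May 23, 2035

Every event lands on a Tuesday or Wednesday (gaps cycle 1, 6, 1, 6).
So the schedule is: every Tuesday and Wednesday.
The following Wednesday is May 16, 2035.
The following Tuesday is May 22, 2035.
The following Wednesday is May 23, 2035.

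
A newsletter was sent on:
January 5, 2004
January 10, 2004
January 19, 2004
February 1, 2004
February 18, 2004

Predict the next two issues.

Intervals are 5, 9, 13, 17 days — an arithmetic progression with common difference 4.
Next gap: 21 days. February 18, 2004 + 21 days = March 10, 2004.
Next gap: 25 days. March 10, 2004 + 25 days = April 4, 2004.

March 10, 2004; April 4, 2004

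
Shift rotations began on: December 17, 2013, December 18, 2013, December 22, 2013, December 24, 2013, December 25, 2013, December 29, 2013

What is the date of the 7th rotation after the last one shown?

January 14, 2014

The gap pattern 1, 4, 2, 1, 4 repeats every 3 events.
These are the Tuesdays, Wednesdays and Sundays of each week.
Next Tuesday: December 31, 2013.
The following Wednesday is January 1, 2014.
Next Sunday: January 5, 2014.
The following Tuesday is January 7, 2014.
Next Wednesday: January 8, 2014.
Next Sunday: January 12, 2014.
Next Tuesday: January 14, 2014.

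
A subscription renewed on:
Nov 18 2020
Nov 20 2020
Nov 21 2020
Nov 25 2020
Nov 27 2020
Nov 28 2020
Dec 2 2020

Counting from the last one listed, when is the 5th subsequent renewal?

Every event lands on a Wednesday or Friday or Saturday (gaps cycle 2, 1, 4, 2, 1, 4).
So the schedule is: every Wednesday, Friday and Saturday.
Next Friday: Dec 4 2020.
Next Saturday: Dec 5 2020.
The following Wednesday is Dec 9 2020.
The following Friday is Dec 11 2020.
The following Saturday is Dec 12 2020.

Dec 12 2020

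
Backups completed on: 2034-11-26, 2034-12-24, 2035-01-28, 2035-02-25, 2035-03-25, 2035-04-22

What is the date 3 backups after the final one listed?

2035-07-22

Gaps: 28, 35, 28, 28, 28 days — a mix of 28 and 35. Every date is a Sunday.
Each is the 4th Sunday of its month.
May 2035 — 4th Sunday is 2035-05-27.
4th Sunday of June 2035: 2035-06-24.
July 2035 — 4th Sunday is 2035-07-22.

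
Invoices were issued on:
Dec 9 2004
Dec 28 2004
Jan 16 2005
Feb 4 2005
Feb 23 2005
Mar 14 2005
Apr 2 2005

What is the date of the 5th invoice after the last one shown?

Every event comes 19 days after the last (19, 19, 19, 19, 19, 19).
Apr 2 2005 + 19 days = Apr 21 2005.
Apr 21 2005 + 19 days = May 10 2005.
May 10 2005 + 19 days = May 29 2005.
May 29 2005 + 19 days = Jun 17 2005.
Jun 17 2005 + 19 days = Jul 6 2005.

Jul 6 2005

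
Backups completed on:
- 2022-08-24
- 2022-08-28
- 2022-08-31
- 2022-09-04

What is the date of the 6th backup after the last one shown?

2022-09-25

The gap pattern 4, 3, 4 repeats every 2 events.
These are the Wednesdays and Sundays of each week.
Next Wednesday: 2022-09-07.
The following Sunday is 2022-09-11.
The following Wednesday is 2022-09-14.
Next Sunday: 2022-09-18.
The following Wednesday is 2022-09-21.
The following Sunday is 2022-09-25.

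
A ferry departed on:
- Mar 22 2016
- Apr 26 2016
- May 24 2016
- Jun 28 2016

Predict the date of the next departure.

Jul 26 2016

These are Tuesdays at 28- or 35-day spacing (35, 28, 35).
The pattern: 4th Tuesday of the month.
July 2016 — 4th Tuesday is Jul 26 2016.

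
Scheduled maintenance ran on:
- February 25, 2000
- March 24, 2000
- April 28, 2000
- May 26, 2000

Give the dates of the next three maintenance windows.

June 23, 2000; July 28, 2000; August 25, 2000

All dates are Fridays, 28, 35, 28 days apart.
Specifically, the 4th Friday of each month.
4th Friday of June 2000: June 23, 2000.
July 2000 — 4th Friday is July 28, 2000.
4th Friday of August 2000: August 25, 2000.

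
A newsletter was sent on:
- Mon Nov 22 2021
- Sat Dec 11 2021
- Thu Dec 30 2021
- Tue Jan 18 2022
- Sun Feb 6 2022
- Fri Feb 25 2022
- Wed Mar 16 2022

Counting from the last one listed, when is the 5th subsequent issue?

Sun Jun 19 2022

Gaps between consecutive events: 19, 19, 19, 19, 19, 19 days — a constant 19-day interval.
Wed Mar 16 2022 + 19 days = Mon Apr 4 2022.
Mon Apr 4 2022 + 19 days = Sat Apr 23 2022.
Sat Apr 23 2022 + 19 days = Thu May 12 2022.
Thu May 12 2022 + 19 days = Tue May 31 2022.
Tue May 31 2022 + 19 days = Sun Jun 19 2022.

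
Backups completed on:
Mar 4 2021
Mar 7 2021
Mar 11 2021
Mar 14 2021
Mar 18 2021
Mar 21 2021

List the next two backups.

Gaps: 3, 4, 3, 4, 3 days — not constant, but cyclic with period 2.
The events fall on every Thursday and Sunday.
The following Thursday is Mar 25 2021.
Next Sunday: Mar 28 2021.

Mar 25 2021, Mar 28 2021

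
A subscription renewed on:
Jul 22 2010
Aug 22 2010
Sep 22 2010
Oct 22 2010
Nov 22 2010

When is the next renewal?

Dec 22 2010

The day-of-month is always 22 (31, 31, 30, 31 days between events).
So this recurs on the 22nd of each month.
Next: December 2010 → Dec 22 2010.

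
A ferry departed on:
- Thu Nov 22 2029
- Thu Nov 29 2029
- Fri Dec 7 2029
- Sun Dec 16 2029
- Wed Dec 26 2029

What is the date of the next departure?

Intervals are 7, 8, 9, 10 days — an arithmetic progression with common difference 1.
Next gap: 11 days. Wed Dec 26 2029 + 11 days = Sun Jan 6 2030.

Sun Jan 6 2030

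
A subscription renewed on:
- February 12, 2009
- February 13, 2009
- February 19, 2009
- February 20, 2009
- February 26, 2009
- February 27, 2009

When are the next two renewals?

March 5, 2009; March 6, 2009

Every event lands on a Thursday or Friday (gaps cycle 1, 6, 1, 6, 1).
So the schedule is: every Thursday and Friday.
Next Thursday: March 5, 2009.
Next Friday: March 6, 2009.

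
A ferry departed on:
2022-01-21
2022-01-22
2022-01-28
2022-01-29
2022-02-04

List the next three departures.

Gaps: 1, 6, 1, 6 days — not constant, but cyclic with period 2.
The events fall on every Friday and Saturday.
Next Saturday: 2022-02-05.
The following Friday is 2022-02-11.
Next Saturday: 2022-02-12.

2022-02-05, 2022-02-11, 2022-02-12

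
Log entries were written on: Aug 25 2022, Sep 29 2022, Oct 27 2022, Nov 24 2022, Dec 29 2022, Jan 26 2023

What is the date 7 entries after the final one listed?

Every date is a Thursday; gaps 35, 28, 28, 35, 28 days.
Each is the last Thursday of its month (at least one falls on the 29th or later, ruling out '4th Thursday').
February 2023 ends with Thursday Feb 23 2023.
Last Thursday of March 2023: Mar 30 2023.
Last Thursday of April 2023: Apr 27 2023.
Last Thursday of May 2023: May 25 2023.
June 2023 ends with Thursday Jun 29 2023.
July 2023 ends with Thursday Jul 27 2023.
August 2023 ends with Thursday Aug 31 2023.

Aug 31 2023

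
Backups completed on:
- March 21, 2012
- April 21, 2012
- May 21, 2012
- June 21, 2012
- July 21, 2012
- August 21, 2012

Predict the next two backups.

September 21, 2012; October 21, 2012

Each date is the 21st; the gaps (31, 30, 31, 30, 31) track the month lengths.
The rule is the 21st of each month.
September 2012: September 21, 2012.
Next: October 2012 → October 21, 2012.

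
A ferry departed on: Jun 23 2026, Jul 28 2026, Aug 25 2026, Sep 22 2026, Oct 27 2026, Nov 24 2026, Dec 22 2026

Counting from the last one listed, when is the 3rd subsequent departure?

Mar 23 2027

Gaps: 35, 28, 28, 35, 28, 28 days — a mix of 28 and 35. Every date is a Tuesday.
Each is the 4th Tuesday of its month.
4th Tuesday of January 2027: Jan 26 2027.
4th Tuesday of February 2027: Feb 23 2027.
March 2027 — 4th Tuesday is Mar 23 2027.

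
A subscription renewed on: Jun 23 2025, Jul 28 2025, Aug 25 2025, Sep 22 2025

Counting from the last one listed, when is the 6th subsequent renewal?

Gaps: 35, 28, 28 days — a mix of 28 and 35. Every date is a Monday.
Each is the 4th Monday of its month.
October 2025 — 4th Monday is Oct 27 2025.
4th Monday of November 2025: Nov 24 2025.
December 2025 — 4th Monday is Dec 22 2025.
January 2026 — 4th Monday is Jan 26 2026.
4th Monday of February 2026: Feb 23 2026.
4th Monday of March 2026: Mar 23 2026.

Mar 23 2026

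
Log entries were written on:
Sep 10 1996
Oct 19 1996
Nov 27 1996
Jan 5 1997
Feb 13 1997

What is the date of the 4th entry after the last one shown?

Jul 19 1997

The spacing is 39, 39, 39, 39 days — always 39 days.
Feb 13 1997 + 39 days = Mar 24 1997.
Mar 24 1997 + 39 days = May 2 1997.
May 2 1997 + 39 days = Jun 10 1997.
Jun 10 1997 + 39 days = Jul 19 1997.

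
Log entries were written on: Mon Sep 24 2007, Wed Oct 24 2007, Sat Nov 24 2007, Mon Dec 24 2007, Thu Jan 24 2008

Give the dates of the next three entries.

Each date is the 24th; the gaps (30, 31, 30, 31) track the month lengths.
The rule is the 24th of each month.
Next: February 2008 → Sun Feb 24 2008.
March 2008: Mon Mar 24 2008.
Next: April 2008 → Thu Apr 24 2008.

Sun Feb 24 2008, Mon Mar 24 2008, Thu Apr 24 2008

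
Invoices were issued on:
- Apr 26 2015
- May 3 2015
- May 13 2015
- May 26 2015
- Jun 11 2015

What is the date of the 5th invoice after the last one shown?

Gaps: 7, 10, 13, 16 days — each gap is 3 larger than the previous one.
Next gap: 19 days. Jun 11 2015 + 19 days = Jun 30 2015.
Next gap: 22 days. Jun 30 2015 + 22 days = Jul 22 2015.
Next gap: 25 days. Jul 22 2015 + 25 days = Aug 16 2015.
Next gap: 28 days. Aug 16 2015 + 28 days = Sep 13 2015.
Next gap: 31 days. Sep 13 2015 + 31 days = Oct 14 2015.

Oct 14 2015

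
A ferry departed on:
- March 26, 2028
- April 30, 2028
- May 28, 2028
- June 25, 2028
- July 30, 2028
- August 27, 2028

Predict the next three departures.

September 24, 2028; October 29, 2028; November 26, 2028

These are Sundays with 35, 28, 28, 35, 28-day gaps.
Each is the final Sunday of its month — April 30, 2028 is past the 28th, so '4th Sunday' doesn't fit.
Last Sunday of September 2028: September 24, 2028.
October 2028 ends with Sunday October 29, 2028.
November 2028 ends with Sunday November 26, 2028.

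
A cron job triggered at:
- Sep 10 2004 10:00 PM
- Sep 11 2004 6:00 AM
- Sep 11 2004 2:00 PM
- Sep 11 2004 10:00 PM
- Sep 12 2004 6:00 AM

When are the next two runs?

Spacing: 8, 8, 8, 8 h — constant 8 h.
Sep 12 2004 6:00 AM + 8 h = Sep 12 2004 2:00 PM.
Sep 12 2004 2:00 PM + 8 h = Sep 12 2004 10:00 PM.

Sep 12 2004 2:00 PM, Sep 12 2004 10:00 PM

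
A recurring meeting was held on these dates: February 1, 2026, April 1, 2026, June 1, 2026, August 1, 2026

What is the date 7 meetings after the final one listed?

The day-of-month is always 1 (59, 61, 61 days between events).
So this recurs on the 1st of every 2 months.
October 2026: October 1, 2026.
Next: December 2026 → December 1, 2026.
February 2027: February 1, 2027.
April 2027: April 1, 2027.
June 2027: June 1, 2027.
August 2027: August 1, 2027.
Next: October 2027 → October 1, 2027.

October 1, 2027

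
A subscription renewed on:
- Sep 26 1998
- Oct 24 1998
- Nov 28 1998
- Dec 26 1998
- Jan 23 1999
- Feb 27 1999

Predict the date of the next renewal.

These are Saturdays at 28- or 35-day spacing (28, 35, 28, 28, 35).
The pattern: 4th Saturday of the month.
March 1999 — 4th Saturday is Mar 27 1999.

Mar 27 1999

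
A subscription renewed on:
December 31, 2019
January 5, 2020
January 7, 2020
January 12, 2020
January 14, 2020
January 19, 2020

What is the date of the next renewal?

The gap pattern 5, 2, 5, 2, 5 repeats every 2 events.
These are the Tuesdays and Sundays of each week.
The following Tuesday is January 21, 2020.

January 21, 2020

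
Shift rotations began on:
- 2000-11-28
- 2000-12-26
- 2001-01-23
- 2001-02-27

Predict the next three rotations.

2001-03-27, 2001-04-24, 2001-05-22

All dates are Tuesdays, 28, 28, 35 days apart.
Specifically, the 4th Tuesday of each month.
4th Tuesday of March 2001: 2001-03-27.
April 2001 — 4th Tuesday is 2001-04-24.
4th Tuesday of May 2001: 2001-05-22.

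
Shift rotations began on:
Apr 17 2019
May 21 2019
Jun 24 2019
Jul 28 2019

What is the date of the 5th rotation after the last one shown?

Gaps between consecutive events: 34, 34, 34 days — a constant 34-day interval.
Jul 28 2019 + 34 days = Aug 31 2019.
Aug 31 2019 + 34 days = Oct 4 2019.
Oct 4 2019 + 34 days = Nov 7 2019.
Nov 7 2019 + 34 days = Dec 11 2019.
Dec 11 2019 + 34 days = Jan 14 2020.

Jan 14 2020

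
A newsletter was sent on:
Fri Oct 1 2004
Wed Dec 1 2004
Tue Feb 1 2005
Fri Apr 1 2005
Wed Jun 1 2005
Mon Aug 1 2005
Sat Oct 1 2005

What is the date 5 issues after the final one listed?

Gaps: 61, 62, 59, 61, 61, 61 days — not constant. Every event is on the 1st of the month.
Pattern: the 1st of every 2 months.
December 2005: Thu Dec 1 2005.
February 2006: Wed Feb 1 2006.
Next: April 2006 → Sat Apr 1 2006.
Next: June 2006 → Thu Jun 1 2006.
August 2006: Tue Aug 1 2006.

Tue Aug 1 2006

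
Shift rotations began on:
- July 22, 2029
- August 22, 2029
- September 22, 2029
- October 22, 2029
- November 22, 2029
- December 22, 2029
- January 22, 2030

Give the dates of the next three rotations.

Gaps: 31, 31, 30, 31, 30, 31 days — not constant. Every event is on the 22nd of the month.
Pattern: the 22nd of each month.
February 2030: February 22, 2030.
March 2030: March 22, 2030.
Next: April 2030 → April 22, 2030.

February 22, 2030; March 22, 2030; April 22, 2030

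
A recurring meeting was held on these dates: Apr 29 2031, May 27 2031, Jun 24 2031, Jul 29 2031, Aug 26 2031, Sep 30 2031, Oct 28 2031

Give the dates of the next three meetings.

Nov 25 2031, Dec 30 2031, Jan 27 2032

These are Tuesdays with 28, 28, 35, 28, 35, 28-day gaps.
Each is the final Tuesday of its month — Apr 29 2031 is past the 28th, so '4th Tuesday' doesn't fit.
November 2031 ends with Tuesday Nov 25 2031.
Last Tuesday of December 2031: Dec 30 2031.
Last Tuesday of January 2032: Jan 27 2032.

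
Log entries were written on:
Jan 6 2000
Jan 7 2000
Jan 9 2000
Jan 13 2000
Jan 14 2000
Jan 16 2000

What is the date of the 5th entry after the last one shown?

Gaps: 1, 2, 4, 1, 2 days — not constant, but cyclic with period 3.
The events fall on every Thursday, Friday and Sunday.
The following Thursday is Jan 20 2000.
The following Friday is Jan 21 2000.
Next Sunday: Jan 23 2000.
The following Thursday is Jan 27 2000.
Next Friday: Jan 28 2000.

Jan 28 2000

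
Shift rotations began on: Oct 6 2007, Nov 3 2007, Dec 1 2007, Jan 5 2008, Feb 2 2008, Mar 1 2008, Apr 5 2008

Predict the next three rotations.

May 3 2008, Jun 7 2008, Jul 5 2008

Gaps: 28, 28, 35, 28, 28, 35 days — a mix of 28 and 35. Every date is a Saturday.
Each is the 1st Saturday of its month.
May 2008 — 1st Saturday is May 3 2008.
June 2008 — 1st Saturday is Jun 7 2008.
1st Saturday of July 2008: Jul 5 2008.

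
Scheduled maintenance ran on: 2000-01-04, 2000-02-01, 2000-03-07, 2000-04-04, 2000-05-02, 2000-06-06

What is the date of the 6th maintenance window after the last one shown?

2000-12-05

All dates are Tuesdays, 28, 35, 28, 28, 35 days apart.
Specifically, the 1st Tuesday of each month.
July 2000 — 1st Tuesday is 2000-07-04.
1st Tuesday of August 2000: 2000-08-01.
September 2000 — 1st Tuesday is 2000-09-05.
October 2000 — 1st Tuesday is 2000-10-03.
1st Tuesday of November 2000: 2000-11-07.
1st Tuesday of December 2000: 2000-12-05.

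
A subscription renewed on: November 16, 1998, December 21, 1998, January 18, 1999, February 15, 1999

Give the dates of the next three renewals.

March 15, 1999; April 19, 1999; May 17, 1999

These are Mondays at 28- or 35-day spacing (35, 28, 28).
The pattern: 3rd Monday of the month.
3rd Monday of March 1999: March 15, 1999.
April 1999 — 3rd Monday is April 19, 1999.
May 1999 — 3rd Monday is May 17, 1999.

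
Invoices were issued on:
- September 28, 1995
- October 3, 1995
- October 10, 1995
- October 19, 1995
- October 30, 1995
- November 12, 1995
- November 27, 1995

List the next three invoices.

December 14, 1995; January 2, 1996; January 23, 1996

Gaps: 5, 7, 9, 11, 13, 15 days — each gap is 2 larger than the previous one.
Next gap: 17 days. November 27, 1995 + 17 days = December 14, 1995.
Next gap: 19 days. December 14, 1995 + 19 days = January 2, 1996.
Next gap: 21 days. January 2, 1996 + 21 days = January 23, 1996.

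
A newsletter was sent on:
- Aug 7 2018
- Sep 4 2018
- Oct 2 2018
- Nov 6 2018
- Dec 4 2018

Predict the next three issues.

Jan 1 2019, Feb 5 2019, Mar 5 2019

These are Tuesdays at 28- or 35-day spacing (28, 28, 35, 28).
The pattern: 1st Tuesday of the month.
1st Tuesday of January 2019: Jan 1 2019.
1st Tuesday of February 2019: Feb 5 2019.
March 2019 — 1st Tuesday is Mar 5 2019.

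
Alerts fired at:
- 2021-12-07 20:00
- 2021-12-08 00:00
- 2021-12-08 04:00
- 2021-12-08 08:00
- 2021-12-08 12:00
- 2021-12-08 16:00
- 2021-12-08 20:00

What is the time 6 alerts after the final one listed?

Spacing: 4, 4, 4, 4, 4, 4 h — constant 4 h.
2021-12-08 20:00 + 4 h = 2021-12-09 00:00.
2021-12-09 00:00 + 4 h = 2021-12-09 04:00.
2021-12-09 04:00 + 4 h = 2021-12-09 08:00.
2021-12-09 08:00 + 4 h = 2021-12-09 12:00.
2021-12-09 12:00 + 4 h = 2021-12-09 16:00.
2021-12-09 16:00 + 4 h = 2021-12-09 20:00.

2021-12-09 20:00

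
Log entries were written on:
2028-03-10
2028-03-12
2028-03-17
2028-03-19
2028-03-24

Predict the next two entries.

The gap pattern 2, 5, 2, 5 repeats every 2 events.
These are the Fridays and Sundays of each week.
The following Sunday is 2028-03-26.
Next Friday: 2028-03-31.

2028-03-26, 2028-03-31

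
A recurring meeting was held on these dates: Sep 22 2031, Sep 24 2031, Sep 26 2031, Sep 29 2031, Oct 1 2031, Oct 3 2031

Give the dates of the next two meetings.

Oct 6 2031, Oct 8 2031

The gap pattern 2, 2, 3, 2, 2 repeats every 3 events.
These are the Mondays, Wednesdays and Fridays of each week.
The following Monday is Oct 6 2031.
The following Wednesday is Oct 8 2031.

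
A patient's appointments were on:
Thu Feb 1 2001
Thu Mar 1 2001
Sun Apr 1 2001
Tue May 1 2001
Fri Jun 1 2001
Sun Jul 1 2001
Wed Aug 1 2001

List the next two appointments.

Each date is the 1st; the gaps (28, 31, 30, 31, 30, 31) track the month lengths.
The rule is the 1st of each month.
Next: September 2001 → Sat Sep 1 2001.
Next: October 2001 → Mon Oct 1 2001.

Sat Sep 1 2001, Mon Oct 1 2001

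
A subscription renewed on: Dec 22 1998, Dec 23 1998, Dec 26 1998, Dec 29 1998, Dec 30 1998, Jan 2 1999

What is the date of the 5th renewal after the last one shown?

The gap pattern 1, 3, 3, 1, 3 repeats every 3 events.
These are the Tuesdays, Wednesdays and Saturdays of each week.
The following Tuesday is Jan 5 1999.
Next Wednesday: Jan 6 1999.
Next Saturday: Jan 9 1999.
Next Tuesday: Jan 12 1999.
Next Wednesday: Jan 13 1999.

Jan 13 1999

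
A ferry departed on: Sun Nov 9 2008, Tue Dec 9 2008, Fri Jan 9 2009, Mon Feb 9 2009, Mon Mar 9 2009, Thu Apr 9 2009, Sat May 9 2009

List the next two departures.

The day-of-month is always 9 (30, 31, 31, 28, 31, 30 days between events).
So this recurs on the 9th of each month.
June 2009: Tue Jun 9 2009.
Next: July 2009 → Thu Jul 9 2009.

Tue Jun 9 2009, Thu Jul 9 2009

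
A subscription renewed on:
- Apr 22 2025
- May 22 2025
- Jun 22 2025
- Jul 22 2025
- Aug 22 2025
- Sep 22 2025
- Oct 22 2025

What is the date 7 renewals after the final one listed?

May 22 2026

The day-of-month is always 22 (30, 31, 30, 31, 31, 30 days between events).
So this recurs on the 22nd of each month.
November 2025: Nov 22 2025.
December 2025: Dec 22 2025.
Next: January 2026 → Jan 22 2026.
February 2026: Feb 22 2026.
Next: March 2026 → Mar 22 2026.
April 2026: Apr 22 2026.
May 2026: May 22 2026.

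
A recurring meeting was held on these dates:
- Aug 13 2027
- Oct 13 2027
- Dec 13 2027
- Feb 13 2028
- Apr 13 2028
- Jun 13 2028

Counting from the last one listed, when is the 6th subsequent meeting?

Jun 13 2029

Gaps: 61, 61, 62, 60, 61 days — not constant. Every event is on the 13th of the month.
Pattern: the 13th of every 2 months.
Next: August 2028 → Aug 13 2028.
Next: October 2028 → Oct 13 2028.
Next: December 2028 → Dec 13 2028.
February 2029: Feb 13 2029.
April 2029: Apr 13 2029.
June 2029: Jun 13 2029.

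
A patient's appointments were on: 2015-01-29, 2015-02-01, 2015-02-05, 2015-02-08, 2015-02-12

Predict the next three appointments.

Gaps: 3, 4, 3, 4 days — not constant, but cyclic with period 2.
The events fall on every Thursday and Sunday.
The following Sunday is 2015-02-15.
Next Thursday: 2015-02-19.
Next Sunday: 2015-02-22.

2015-02-15, 2015-02-19, 2015-02-22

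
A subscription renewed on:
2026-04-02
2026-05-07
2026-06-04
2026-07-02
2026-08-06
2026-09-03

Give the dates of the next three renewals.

Gaps: 35, 28, 28, 35, 28 days — a mix of 28 and 35. Every date is a Thursday.
Each is the 1st Thursday of its month.
1st Thursday of October 2026: 2026-10-01.
1st Thursday of November 2026: 2026-11-05.
December 2026 — 1st Thursday is 2026-12-03.

2026-10-01, 2026-11-05, 2026-12-03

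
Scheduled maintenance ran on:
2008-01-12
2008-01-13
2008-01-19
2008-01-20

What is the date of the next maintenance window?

Every event lands on a Saturday or Sunday (gaps cycle 1, 6, 1).
So the schedule is: every Saturday and Sunday.
Next Saturday: 2008-01-26.

2008-01-26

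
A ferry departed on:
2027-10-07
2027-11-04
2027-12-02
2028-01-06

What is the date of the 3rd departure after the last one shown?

All dates are Thursdays, 28, 28, 35 days apart.
Specifically, the 1st Thursday of each month.
February 2028 — 1st Thursday is 2028-02-03.
1st Thursday of March 2028: 2028-03-02.
April 2028 — 1st Thursday is 2028-04-06.

2028-04-06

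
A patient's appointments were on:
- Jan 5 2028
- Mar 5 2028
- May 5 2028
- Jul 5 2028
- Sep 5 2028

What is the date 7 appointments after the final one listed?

The day-of-month is always 5 (60, 61, 61, 62 days between events).
So this recurs on the 5th of every 2 months.
Next: November 2028 → Nov 5 2028.
Next: January 2029 → Jan 5 2029.
Next: March 2029 → Mar 5 2029.
May 2029: May 5 2029.
July 2029: Jul 5 2029.
Next: September 2029 → Sep 5 2029.
November 2029: Nov 5 2029.

Nov 5 2029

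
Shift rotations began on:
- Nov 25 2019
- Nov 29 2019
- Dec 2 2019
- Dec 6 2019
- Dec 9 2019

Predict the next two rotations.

Dec 13 2019, Dec 16 2019

Every event lands on a Monday or Friday (gaps cycle 4, 3, 4, 3).
So the schedule is: every Monday and Friday.
The following Friday is Dec 13 2019.
The following Monday is Dec 16 2019.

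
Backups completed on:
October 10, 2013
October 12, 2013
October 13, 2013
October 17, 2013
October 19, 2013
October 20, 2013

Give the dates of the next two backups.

Gaps: 2, 1, 4, 2, 1 days — not constant, but cyclic with period 3.
The events fall on every Thursday, Saturday and Sunday.
The following Thursday is October 24, 2013.
Next Saturday: October 26, 2013.

October 24, 2013; October 26, 2013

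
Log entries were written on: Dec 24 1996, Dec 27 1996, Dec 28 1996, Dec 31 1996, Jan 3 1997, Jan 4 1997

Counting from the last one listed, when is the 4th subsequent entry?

Jan 14 1997

Gaps: 3, 1, 3, 3, 1 days — not constant, but cyclic with period 3.
The events fall on every Tuesday, Friday and Saturday.
Next Tuesday: Jan 7 1997.
The following Friday is Jan 10 1997.
Next Saturday: Jan 11 1997.
The following Tuesday is Jan 14 1997.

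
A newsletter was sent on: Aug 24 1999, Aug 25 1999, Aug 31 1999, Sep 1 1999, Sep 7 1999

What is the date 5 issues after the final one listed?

The gap pattern 1, 6, 1, 6 repeats every 2 events.
These are the Tuesdays and Wednesdays of each week.
Next Wednesday: Sep 8 1999.
Next Tuesday: Sep 14 1999.
Next Wednesday: Sep 15 1999.
Next Tuesday: Sep 21 1999.
The following Wednesday is Sep 22 1999.

Sep 22 1999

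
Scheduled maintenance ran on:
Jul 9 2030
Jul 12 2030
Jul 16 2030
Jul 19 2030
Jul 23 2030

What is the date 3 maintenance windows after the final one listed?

Aug 2 2030

The gap pattern 3, 4, 3, 4 repeats every 2 events.
These are the Tuesdays and Fridays of each week.
The following Friday is Jul 26 2030.
Next Tuesday: Jul 30 2030.
Next Friday: Aug 2 2030.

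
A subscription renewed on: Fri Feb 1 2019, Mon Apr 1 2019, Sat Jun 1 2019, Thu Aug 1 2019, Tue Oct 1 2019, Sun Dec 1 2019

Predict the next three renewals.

Sat Feb 1 2020, Wed Apr 1 2020, Mon Jun 1 2020

Each date is the 1st; the gaps (59, 61, 61, 61, 61) track the month lengths.
The rule is the 1st of every 2 months.
Next: February 2020 → Sat Feb 1 2020.
April 2020: Wed Apr 1 2020.
Next: June 2020 → Mon Jun 1 2020.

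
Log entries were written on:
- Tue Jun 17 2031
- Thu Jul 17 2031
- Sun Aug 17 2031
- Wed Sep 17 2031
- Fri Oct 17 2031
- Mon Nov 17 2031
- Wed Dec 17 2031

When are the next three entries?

Each date is the 17th; the gaps (30, 31, 31, 30, 31, 30) track the month lengths.
The rule is the 17th of each month.
Next: January 2032 → Sat Jan 17 2032.
February 2032: Tue Feb 17 2032.
March 2032: Wed Mar 17 2032.

Sat Jan 17 2032, Tue Feb 17 2032, Wed Mar 17 2032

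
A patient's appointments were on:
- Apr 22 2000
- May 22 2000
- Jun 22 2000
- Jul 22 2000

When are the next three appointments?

Each date is the 22nd; the gaps (30, 31, 30) track the month lengths.
The rule is the 22nd of each month.
August 2000: Aug 22 2000.
Next: September 2000 → Sep 22 2000.
Next: October 2000 → Oct 22 2000.

Aug 22 2000, Sep 22 2000, Oct 22 2000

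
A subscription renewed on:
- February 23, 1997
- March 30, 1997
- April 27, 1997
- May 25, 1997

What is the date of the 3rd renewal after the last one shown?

These are Sundays with 35, 28, 28-day gaps.
Each is the final Sunday of its month — March 30, 1997 is past the 28th, so '4th Sunday' doesn't fit.
Last Sunday of June 1997: June 29, 1997.
July 1997 ends with Sunday July 27, 1997.
Last Sunday of August 1997: August 31, 1997.

August 31, 1997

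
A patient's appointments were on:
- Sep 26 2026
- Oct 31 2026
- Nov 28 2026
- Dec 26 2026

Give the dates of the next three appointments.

Jan 30 2027, Feb 27 2027, Mar 27 2027

Every date is a Saturday; gaps 35, 28, 28 days.
Each is the last Saturday of its month (at least one falls on the 29th or later, ruling out '4th Saturday').
January 2027 ends with Saturday Jan 30 2027.
February 2027 ends with Saturday Feb 27 2027.
Last Saturday of March 2027: Mar 27 2027.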